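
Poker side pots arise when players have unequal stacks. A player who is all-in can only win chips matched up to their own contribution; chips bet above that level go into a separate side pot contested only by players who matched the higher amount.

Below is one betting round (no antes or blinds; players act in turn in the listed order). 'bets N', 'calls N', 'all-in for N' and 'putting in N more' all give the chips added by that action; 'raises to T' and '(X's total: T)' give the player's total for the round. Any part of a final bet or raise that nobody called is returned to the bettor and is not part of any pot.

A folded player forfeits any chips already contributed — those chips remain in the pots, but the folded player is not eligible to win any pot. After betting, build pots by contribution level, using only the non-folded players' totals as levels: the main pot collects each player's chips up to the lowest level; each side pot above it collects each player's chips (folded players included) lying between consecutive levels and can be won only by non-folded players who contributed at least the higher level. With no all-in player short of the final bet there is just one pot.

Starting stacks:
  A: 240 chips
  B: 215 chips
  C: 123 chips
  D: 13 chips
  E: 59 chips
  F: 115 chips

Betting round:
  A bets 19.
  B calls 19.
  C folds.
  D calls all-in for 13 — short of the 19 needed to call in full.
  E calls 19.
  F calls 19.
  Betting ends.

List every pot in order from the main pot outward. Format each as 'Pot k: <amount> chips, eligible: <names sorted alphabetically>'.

Pot 1: 65 chips, eligible: A, B, D, E, F
Pot 2: 24 chips, eligible: A, B, E, F

Derivation:
Contributions: A=19, B=19, D=13, E=19, F=19
Folded: C
Pot levels (distinct totals of non-folded players): 13, 19
Layer 1-13: 13 each from A, B, D, E, F = 13*5 = 65 chips; eligible A, B, D, E, F
Layer 14-19: 6 each from A, B, E, F = 6*4 = 24 chips; eligible A, B, E, F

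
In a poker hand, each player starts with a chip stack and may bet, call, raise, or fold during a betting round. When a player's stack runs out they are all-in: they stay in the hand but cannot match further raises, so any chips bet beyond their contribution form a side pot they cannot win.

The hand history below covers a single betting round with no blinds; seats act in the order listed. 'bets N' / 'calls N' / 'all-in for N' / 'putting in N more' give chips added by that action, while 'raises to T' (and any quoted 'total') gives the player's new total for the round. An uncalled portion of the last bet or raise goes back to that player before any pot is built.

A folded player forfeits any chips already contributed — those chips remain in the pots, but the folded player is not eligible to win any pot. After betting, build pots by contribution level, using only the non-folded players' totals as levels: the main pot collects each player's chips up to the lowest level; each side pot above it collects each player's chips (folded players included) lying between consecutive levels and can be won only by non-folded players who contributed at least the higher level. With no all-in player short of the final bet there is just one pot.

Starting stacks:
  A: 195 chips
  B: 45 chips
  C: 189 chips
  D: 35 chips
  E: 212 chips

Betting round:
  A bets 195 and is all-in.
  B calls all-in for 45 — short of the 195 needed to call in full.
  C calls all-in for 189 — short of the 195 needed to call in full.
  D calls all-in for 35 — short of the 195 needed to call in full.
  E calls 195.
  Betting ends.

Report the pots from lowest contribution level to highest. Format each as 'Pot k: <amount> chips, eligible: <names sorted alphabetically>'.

Pot 1: 175 chips, eligible: A, B, C, D, E
Pot 2: 40 chips, eligible: A, B, C, E
Pot 3: 432 chips, eligible: A, C, E
Pot 4: 12 chips, eligible: A, E

Derivation:
Contributions: A=195, B=45, C=189, D=35, E=195
Pot levels (distinct totals of non-folded players): 35, 45, 189, 195
Layer 1-35: 35 each from A, B, C, D, E = 35*5 = 175 chips; eligible A, B, C, D, E
Layer 36-45: 10 each from A, B, C, E = 10*4 = 40 chips; eligible A, B, C, E
Layer 46-189: 144 each from A, C, E = 144*3 = 432 chips; eligible A, C, E
Layer 190-195: 6 each from A, E = 6*2 = 12 chips; eligible A, E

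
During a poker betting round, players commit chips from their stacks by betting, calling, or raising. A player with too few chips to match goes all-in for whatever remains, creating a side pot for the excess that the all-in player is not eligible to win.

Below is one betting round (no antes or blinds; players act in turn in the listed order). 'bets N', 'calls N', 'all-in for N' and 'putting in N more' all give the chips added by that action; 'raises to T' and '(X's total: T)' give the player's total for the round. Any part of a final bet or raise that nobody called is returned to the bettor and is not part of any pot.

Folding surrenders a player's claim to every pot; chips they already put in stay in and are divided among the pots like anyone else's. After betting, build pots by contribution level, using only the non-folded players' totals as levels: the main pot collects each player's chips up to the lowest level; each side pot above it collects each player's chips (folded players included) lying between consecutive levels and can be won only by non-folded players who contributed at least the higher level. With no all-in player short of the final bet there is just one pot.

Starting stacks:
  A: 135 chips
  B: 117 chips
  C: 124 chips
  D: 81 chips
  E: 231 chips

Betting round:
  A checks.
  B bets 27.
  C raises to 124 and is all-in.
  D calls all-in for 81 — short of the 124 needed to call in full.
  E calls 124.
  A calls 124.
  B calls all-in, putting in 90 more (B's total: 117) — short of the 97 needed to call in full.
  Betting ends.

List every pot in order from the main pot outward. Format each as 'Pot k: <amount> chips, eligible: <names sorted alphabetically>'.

Pot 1: 405 chips, eligible: A, B, C, D, E
Pot 2: 144 chips, eligible: A, B, C, E
Pot 3: 21 chips, eligible: A, C, E

Derivation:
Contributions: A=124, B=117, C=124, D=81, E=124
Pot levels (distinct totals of non-folded players): 81, 117, 124
Layer 1-81: 81 each from A, B, C, D, E = 81*5 = 405 chips; eligible A, B, C, D, E
Layer 82-117: 36 each from A, B, C, E = 36*4 = 144 chips; eligible A, B, C, E
Layer 118-124: 7 each from A, C, E = 7*3 = 21 chips; eligible A, C, E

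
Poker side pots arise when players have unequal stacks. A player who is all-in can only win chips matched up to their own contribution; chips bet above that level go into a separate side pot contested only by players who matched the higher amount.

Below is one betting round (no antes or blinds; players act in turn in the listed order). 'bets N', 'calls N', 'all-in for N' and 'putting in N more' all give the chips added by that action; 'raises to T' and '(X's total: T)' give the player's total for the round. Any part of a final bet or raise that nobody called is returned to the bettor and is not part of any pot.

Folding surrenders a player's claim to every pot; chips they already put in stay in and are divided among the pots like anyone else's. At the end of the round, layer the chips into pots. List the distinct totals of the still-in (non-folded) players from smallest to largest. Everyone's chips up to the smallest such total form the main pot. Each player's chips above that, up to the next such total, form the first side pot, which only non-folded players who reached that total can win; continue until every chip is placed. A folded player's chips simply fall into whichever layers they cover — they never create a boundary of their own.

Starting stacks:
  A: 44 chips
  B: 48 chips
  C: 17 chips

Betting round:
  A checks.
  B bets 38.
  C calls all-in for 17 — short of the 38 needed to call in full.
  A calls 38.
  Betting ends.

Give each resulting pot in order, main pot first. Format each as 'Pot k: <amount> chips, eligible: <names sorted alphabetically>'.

Contributions: A=38, B=38, C=17
Pot levels (distinct totals of non-folded players): 17, 38
Layer 1-17: 17 each from A, B, C = 17*3 = 51 chips; eligible A, B, C
Layer 18-38: 21 each from A, B = 21*2 = 42 chips; eligible A, B

Pot 1: 51 chips, eligible: A, B, C
Pot 2: 42 chips, eligible: A, B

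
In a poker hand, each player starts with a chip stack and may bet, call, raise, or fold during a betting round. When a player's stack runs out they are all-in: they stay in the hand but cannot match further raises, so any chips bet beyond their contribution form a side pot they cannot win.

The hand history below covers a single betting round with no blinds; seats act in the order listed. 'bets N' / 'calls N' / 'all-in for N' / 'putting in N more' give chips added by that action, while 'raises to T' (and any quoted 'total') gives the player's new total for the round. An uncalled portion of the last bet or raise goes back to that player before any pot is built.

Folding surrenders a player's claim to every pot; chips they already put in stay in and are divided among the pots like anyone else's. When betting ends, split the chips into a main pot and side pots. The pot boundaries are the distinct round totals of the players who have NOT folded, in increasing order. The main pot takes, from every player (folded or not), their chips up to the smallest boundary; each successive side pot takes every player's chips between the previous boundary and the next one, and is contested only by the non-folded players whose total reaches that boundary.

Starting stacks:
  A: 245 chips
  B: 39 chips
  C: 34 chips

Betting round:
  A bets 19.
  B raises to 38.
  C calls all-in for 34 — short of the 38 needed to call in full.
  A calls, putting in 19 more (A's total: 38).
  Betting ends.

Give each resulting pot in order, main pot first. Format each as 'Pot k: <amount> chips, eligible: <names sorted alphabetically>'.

Contributions: A=38, B=38, C=34
Pot levels (distinct totals of non-folded players): 34, 38
Layer 1-34: 34 each from A, B, C = 34*3 = 102 chips; eligible A, B, C
Layer 35-38: 4 each from A, B = 4*2 = 8 chips; eligible A, B

Pot 1: 102 chips, eligible: A, B, C
Pot 2: 8 chips, eligible: A, B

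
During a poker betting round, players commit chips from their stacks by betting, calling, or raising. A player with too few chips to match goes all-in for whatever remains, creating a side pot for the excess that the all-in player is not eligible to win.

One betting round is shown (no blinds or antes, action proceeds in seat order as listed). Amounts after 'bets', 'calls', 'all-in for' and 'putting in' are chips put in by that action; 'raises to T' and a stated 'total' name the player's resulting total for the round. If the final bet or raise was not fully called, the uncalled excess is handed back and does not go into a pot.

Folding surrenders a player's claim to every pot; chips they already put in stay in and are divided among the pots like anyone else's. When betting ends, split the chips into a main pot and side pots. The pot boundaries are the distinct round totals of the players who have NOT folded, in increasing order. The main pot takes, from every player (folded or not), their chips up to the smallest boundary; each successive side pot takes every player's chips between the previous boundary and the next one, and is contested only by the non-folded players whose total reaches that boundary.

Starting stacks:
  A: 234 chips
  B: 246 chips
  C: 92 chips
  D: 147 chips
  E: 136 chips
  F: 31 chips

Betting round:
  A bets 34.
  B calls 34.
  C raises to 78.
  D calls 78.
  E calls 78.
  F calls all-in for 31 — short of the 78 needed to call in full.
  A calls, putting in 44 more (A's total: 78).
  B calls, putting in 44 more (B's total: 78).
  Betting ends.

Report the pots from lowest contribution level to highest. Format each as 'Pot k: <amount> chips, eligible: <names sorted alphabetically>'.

Contributions: A=78, B=78, C=78, D=78, E=78, F=31
Pot levels (distinct totals of non-folded players): 31, 78
Layer 1-31: 31 each from A, B, C, D, E, F = 31*6 = 186 chips; eligible A, B, C, D, E, F
Layer 32-78: 47 each from A, B, C, D, E = 47*5 = 235 chips; eligible A, B, C, D, E

Pot 1: 186 chips, eligible: A, B, C, D, E, F
Pot 2: 235 chips, eligible: A, B, C, D, E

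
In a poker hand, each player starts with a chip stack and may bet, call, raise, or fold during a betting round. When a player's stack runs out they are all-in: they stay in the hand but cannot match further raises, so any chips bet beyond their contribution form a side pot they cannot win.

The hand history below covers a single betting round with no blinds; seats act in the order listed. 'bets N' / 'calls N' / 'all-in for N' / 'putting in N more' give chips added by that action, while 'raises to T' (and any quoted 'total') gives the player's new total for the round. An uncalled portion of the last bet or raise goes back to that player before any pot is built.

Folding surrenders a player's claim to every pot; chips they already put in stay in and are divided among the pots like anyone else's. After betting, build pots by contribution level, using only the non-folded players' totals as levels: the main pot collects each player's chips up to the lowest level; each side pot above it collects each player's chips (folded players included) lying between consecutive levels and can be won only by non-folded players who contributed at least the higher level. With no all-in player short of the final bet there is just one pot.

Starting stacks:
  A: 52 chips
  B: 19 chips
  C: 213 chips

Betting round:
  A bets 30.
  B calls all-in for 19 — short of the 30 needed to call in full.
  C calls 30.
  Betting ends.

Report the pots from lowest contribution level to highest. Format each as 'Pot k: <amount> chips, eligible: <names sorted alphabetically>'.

Contributions: A=30, B=19, C=30
Pot levels (distinct totals of non-folded players): 19, 30
Layer 1-19: 19 each from A, B, C = 19*3 = 57 chips; eligible A, B, C
Layer 20-30: 11 each from A, C = 11*2 = 22 chips; eligible A, C

Pot 1: 57 chips, eligible: A, B, C
Pot 2: 22 chips, eligible: A, C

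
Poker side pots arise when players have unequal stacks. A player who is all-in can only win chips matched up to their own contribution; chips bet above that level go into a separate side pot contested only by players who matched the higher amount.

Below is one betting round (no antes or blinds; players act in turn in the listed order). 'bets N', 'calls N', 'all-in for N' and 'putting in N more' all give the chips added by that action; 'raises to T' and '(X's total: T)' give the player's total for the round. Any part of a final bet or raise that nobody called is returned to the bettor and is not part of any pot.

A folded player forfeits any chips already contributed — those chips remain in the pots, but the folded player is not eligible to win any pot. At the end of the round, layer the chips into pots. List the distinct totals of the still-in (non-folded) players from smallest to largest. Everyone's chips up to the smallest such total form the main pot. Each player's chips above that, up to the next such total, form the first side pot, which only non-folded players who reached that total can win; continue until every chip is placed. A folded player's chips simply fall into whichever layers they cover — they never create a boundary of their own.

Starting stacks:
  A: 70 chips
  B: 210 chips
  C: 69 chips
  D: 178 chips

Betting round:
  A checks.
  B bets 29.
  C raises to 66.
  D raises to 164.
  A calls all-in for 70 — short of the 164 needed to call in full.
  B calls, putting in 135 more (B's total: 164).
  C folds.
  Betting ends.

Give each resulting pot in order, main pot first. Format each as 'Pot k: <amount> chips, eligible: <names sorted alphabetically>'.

Contributions: A=70, B=164, C=66, D=164
Folded: C
Pot levels (distinct totals of non-folded players): 70, 164
Layer 1-70: A 70 + B 70 + C 66 + D 70 = 276 chips; eligible A, B, D
Layer 71-164: 94 each from B, D = 94*2 = 188 chips; eligible B, D

Pot 1: 276 chips, eligible: A, B, D
Pot 2: 188 chips, eligible: B, D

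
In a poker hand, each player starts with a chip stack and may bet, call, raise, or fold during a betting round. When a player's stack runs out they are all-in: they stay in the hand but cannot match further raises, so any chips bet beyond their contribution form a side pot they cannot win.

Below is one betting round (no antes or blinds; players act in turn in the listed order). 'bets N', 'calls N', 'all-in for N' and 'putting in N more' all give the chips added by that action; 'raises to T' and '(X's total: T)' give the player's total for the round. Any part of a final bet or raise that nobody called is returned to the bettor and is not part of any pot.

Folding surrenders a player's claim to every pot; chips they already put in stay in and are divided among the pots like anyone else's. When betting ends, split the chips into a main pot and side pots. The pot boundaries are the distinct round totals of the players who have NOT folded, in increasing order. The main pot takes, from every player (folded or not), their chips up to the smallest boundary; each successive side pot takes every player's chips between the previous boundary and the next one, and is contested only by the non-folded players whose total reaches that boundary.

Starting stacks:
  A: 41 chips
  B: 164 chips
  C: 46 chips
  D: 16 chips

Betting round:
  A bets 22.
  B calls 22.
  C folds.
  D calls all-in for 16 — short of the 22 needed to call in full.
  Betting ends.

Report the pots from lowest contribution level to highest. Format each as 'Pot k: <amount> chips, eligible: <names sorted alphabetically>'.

Pot 1: 48 chips, eligible: A, B, D
Pot 2: 12 chips, eligible: A, B

Derivation:
Contributions: A=22, B=22, D=16
Folded: C
Pot levels (distinct totals of non-folded players): 16, 22
Layer 1-16: 16 each from A, B, D = 16*3 = 48 chips; eligible A, B, D
Layer 17-22: 6 each from A, B = 6*2 = 12 chips; eligible A, B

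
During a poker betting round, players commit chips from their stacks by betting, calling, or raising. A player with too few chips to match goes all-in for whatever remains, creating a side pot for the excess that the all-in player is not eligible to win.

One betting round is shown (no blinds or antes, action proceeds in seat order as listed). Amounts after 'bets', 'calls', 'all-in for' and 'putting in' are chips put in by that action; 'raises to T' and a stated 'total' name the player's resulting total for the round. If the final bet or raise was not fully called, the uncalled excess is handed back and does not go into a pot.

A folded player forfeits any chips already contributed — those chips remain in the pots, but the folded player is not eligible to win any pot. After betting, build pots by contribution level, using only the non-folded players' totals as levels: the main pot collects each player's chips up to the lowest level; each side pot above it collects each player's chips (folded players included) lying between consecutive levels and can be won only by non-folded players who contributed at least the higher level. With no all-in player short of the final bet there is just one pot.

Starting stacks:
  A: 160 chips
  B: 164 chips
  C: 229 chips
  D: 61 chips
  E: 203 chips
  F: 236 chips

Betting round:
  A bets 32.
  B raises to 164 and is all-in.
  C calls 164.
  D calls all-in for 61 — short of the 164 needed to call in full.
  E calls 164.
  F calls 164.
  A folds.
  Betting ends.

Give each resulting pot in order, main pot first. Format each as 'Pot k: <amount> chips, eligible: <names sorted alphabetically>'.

Pot 1: 337 chips, eligible: B, C, D, E, F
Pot 2: 412 chips, eligible: B, C, E, F

Derivation:
Contributions: A=32, B=164, C=164, D=61, E=164, F=164
Folded: A
Pot levels (distinct totals of non-folded players): 61, 164
Layer 1-61: A 32 + B 61 + C 61 + D 61 + E 61 + F 61 = 337 chips; eligible B, C, D, E, F
Layer 62-164: 103 each from B, C, E, F = 103*4 = 412 chips; eligible B, C, E, F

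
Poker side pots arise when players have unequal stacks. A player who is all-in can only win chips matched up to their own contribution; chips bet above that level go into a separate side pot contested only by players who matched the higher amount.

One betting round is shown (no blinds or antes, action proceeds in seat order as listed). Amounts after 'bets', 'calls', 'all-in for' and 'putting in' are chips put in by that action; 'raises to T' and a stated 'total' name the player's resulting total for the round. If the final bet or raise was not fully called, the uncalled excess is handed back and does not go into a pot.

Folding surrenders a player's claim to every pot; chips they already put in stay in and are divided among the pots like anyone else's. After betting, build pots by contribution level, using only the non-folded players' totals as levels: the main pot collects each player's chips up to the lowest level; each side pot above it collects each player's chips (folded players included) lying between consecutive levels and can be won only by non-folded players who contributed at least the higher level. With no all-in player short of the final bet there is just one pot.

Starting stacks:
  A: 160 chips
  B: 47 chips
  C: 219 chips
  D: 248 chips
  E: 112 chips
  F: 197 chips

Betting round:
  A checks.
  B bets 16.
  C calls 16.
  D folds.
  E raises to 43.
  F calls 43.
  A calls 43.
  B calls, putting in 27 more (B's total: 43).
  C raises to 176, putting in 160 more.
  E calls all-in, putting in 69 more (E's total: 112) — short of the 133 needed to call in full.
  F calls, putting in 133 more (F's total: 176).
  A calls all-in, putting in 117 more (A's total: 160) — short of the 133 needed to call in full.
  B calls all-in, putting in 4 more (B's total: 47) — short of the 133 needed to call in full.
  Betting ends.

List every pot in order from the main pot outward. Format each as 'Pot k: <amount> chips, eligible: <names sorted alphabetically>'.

Contributions: A=160, B=47, C=176, E=112, F=176
Folded: D
Pot levels (distinct totals of non-folded players): 47, 112, 160, 176
Layer 1-47: 47 each from A, B, C, E, F = 47*5 = 235 chips; eligible A, B, C, E, F
Layer 48-112: 65 each from A, C, E, F = 65*4 = 260 chips; eligible A, C, E, F
Layer 113-160: 48 each from A, C, F = 48*3 = 144 chips; eligible A, C, F
Layer 161-176: 16 each from C, F = 16*2 = 32 chips; eligible C, F

Pot 1: 235 chips, eligible: A, B, C, E, F
Pot 2: 260 chips, eligible: A, C, E, F
Pot 3: 144 chips, eligible: A, C, F
Pot 4: 32 chips, eligible: C, F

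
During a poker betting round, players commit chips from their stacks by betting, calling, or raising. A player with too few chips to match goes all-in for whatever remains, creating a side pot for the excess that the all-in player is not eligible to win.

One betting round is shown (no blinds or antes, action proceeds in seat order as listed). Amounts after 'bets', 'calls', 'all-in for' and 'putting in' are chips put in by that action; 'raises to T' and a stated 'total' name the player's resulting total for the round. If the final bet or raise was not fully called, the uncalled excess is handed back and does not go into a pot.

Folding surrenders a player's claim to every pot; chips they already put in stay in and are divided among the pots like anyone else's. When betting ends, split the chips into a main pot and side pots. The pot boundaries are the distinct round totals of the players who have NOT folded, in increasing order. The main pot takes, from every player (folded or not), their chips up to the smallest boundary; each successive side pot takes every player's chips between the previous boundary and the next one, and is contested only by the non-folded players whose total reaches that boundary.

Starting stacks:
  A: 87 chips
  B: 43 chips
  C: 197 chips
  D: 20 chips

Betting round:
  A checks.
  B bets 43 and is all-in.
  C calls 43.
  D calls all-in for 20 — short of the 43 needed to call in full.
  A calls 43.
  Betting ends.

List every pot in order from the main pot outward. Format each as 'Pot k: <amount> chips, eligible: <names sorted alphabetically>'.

Contributions: A=43, B=43, C=43, D=20
Pot levels (distinct totals of non-folded players): 20, 43
Layer 1-20: 20 each from A, B, C, D = 20*4 = 80 chips; eligible A, B, C, D
Layer 21-43: 23 each from A, B, C = 23*3 = 69 chips; eligible A, B, C

Pot 1: 80 chips, eligible: A, B, C, D
Pot 2: 69 chips, eligible: A, B, C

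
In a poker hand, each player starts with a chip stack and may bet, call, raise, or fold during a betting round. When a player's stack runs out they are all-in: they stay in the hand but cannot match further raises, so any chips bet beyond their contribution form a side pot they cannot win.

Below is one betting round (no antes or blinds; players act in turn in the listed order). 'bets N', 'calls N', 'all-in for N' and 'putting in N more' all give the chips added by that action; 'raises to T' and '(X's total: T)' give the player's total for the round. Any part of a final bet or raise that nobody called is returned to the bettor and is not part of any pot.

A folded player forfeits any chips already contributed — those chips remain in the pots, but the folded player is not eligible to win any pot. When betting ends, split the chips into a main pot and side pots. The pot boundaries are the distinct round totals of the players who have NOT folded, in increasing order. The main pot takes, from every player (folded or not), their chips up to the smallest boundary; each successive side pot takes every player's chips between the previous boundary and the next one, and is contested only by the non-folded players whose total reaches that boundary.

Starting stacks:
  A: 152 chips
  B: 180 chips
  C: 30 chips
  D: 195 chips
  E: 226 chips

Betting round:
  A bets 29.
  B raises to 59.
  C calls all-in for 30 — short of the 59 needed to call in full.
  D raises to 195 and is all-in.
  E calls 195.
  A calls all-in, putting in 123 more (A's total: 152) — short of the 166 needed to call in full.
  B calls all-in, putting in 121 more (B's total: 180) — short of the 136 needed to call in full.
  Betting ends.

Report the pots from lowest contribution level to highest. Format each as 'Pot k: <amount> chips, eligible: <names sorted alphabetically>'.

Contributions: A=152, B=180, C=30, D=195, E=195
Pot levels (distinct totals of non-folded players): 30, 152, 180, 195
Layer 1-30: 30 each from A, B, C, D, E = 30*5 = 150 chips; eligible A, B, C, D, E
Layer 31-152: 122 each from A, B, D, E = 122*4 = 488 chips; eligible A, B, D, E
Layer 153-180: 28 each from B, D, E = 28*3 = 84 chips; eligible B, D, E
Layer 181-195: 15 each from D, E = 15*2 = 30 chips; eligible D, E

Pot 1: 150 chips, eligible: A, B, C, D, E
Pot 2: 488 chips, eligible: A, B, D, E
Pot 3: 84 chips, eligible: B, D, E
Pot 4: 30 chips, eligible: D, E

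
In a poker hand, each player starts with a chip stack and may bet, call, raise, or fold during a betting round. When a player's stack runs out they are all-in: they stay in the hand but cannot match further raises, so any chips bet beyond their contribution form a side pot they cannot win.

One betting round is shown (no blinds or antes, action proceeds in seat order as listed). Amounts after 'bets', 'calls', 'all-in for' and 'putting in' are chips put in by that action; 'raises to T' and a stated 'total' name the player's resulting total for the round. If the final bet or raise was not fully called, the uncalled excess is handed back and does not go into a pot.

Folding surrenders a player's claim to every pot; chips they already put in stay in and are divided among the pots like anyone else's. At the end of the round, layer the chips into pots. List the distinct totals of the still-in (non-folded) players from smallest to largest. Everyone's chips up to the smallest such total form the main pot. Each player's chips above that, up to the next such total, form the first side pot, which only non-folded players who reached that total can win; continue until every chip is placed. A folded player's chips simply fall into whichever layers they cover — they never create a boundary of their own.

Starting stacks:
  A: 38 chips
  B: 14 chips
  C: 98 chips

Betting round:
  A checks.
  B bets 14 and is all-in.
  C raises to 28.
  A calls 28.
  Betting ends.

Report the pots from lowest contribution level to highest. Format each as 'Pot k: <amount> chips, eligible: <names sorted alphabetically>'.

Pot 1: 42 chips, eligible: A, B, C
Pot 2: 28 chips, eligible: A, C

Derivation:
Contributions: A=28, B=14, C=28
Pot levels (distinct totals of non-folded players): 14, 28
Layer 1-14: 14 each from A, B, C = 14*3 = 42 chips; eligible A, B, C
Layer 15-28: 14 each from A, C = 14*2 = 28 chips; eligible A, C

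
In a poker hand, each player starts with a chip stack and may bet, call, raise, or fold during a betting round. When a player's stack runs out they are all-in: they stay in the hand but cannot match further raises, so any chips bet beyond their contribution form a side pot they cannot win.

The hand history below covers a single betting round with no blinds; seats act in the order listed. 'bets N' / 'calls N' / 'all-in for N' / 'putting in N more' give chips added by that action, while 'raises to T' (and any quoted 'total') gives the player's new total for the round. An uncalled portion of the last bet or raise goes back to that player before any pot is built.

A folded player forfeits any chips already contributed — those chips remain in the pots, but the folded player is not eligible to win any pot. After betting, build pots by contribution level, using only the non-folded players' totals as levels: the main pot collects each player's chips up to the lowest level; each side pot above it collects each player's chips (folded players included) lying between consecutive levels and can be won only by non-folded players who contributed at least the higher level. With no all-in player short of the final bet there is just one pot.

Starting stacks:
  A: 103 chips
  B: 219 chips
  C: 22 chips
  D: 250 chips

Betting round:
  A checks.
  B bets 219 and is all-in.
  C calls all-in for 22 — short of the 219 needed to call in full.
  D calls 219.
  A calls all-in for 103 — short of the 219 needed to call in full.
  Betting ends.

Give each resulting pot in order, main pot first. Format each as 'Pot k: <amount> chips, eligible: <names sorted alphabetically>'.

Contributions: A=103, B=219, C=22, D=219
Pot levels (distinct totals of non-folded players): 22, 103, 219
Layer 1-22: 22 each from A, B, C, D = 22*4 = 88 chips; eligible A, B, C, D
Layer 23-103: 81 each from A, B, D = 81*3 = 243 chips; eligible A, B, D
Layer 104-219: 116 each from B, D = 116*2 = 232 chips; eligible B, D

Pot 1: 88 chips, eligible: A, B, C, D
Pot 2: 243 chips, eligible: A, B, D
Pot 3: 232 chips, eligible: B, D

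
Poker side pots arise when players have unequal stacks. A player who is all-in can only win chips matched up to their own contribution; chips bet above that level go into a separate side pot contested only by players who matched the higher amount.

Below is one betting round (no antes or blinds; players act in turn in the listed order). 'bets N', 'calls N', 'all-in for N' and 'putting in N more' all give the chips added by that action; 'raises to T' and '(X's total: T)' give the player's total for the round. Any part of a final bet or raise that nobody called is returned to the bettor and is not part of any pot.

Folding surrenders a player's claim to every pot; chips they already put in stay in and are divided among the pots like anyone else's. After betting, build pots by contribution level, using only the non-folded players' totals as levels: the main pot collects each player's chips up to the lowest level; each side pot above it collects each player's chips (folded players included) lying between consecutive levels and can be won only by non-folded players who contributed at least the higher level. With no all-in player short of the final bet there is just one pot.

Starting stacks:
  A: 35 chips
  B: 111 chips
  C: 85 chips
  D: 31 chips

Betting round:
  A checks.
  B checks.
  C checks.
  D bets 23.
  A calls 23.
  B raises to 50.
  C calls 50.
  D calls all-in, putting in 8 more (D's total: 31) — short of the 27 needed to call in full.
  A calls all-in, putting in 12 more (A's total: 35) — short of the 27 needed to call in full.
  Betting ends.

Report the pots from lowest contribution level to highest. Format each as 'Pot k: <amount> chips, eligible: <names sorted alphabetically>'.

Contributions: A=35, B=50, C=50, D=31
Pot levels (distinct totals of non-folded players): 31, 35, 50
Layer 1-31: 31 each from A, B, C, D = 31*4 = 124 chips; eligible A, B, C, D
Layer 32-35: 4 each from A, B, C = 4*3 = 12 chips; eligible A, B, C
Layer 36-50: 15 each from B, C = 15*2 = 30 chips; eligible B, C

Pot 1: 124 chips, eligible: A, B, C, D
Pot 2: 12 chips, eligible: A, B, C
Pot 3: 30 chips, eligible: B, C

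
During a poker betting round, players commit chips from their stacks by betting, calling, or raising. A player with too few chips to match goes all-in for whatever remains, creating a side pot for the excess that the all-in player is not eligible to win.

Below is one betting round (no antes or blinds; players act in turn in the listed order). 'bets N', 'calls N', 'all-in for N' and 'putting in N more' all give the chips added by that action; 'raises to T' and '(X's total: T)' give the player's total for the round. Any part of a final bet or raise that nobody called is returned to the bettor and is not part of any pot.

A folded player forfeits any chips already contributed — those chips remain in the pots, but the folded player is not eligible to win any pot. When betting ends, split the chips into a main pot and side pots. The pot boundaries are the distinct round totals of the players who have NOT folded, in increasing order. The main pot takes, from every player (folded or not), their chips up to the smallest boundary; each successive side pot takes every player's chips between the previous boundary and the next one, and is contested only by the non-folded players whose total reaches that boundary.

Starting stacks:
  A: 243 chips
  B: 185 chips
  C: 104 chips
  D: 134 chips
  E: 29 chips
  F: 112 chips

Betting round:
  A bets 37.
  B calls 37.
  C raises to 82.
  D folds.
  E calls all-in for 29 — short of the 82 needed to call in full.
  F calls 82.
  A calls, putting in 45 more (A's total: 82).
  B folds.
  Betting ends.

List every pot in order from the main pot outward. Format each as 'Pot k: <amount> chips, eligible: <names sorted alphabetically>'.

Pot 1: 145 chips, eligible: A, C, E, F
Pot 2: 167 chips, eligible: A, C, F

Derivation:
Contributions: A=82, B=37, C=82, E=29, F=82
Folded: B, D
Pot levels (distinct totals of non-folded players): 29, 82
Layer 1-29: 29 each from A, B, C, E, F = 29*5 = 145 chips; eligible A, C, E, F
Layer 30-82: A 53 + B 8 + C 53 + F 53 = 167 chips; eligible A, C, F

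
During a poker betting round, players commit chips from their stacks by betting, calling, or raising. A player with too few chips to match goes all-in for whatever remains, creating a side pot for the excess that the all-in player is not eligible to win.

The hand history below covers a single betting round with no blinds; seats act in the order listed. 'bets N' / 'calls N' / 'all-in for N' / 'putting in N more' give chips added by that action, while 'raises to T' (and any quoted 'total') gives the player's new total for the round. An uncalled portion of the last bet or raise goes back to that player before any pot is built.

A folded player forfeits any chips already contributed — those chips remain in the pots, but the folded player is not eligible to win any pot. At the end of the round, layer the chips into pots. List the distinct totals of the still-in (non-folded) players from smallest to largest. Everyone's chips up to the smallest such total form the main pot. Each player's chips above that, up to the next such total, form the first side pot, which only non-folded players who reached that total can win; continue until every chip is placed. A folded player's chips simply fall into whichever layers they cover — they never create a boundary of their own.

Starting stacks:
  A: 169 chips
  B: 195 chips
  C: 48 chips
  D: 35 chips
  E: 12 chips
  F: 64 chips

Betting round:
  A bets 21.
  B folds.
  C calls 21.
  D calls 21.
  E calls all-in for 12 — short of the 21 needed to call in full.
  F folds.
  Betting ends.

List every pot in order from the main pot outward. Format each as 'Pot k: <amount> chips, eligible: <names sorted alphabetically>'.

Pot 1: 48 chips, eligible: A, C, D, E
Pot 2: 27 chips, eligible: A, C, D

Derivation:
Contributions: A=21, C=21, D=21, E=12
Folded: B, F
Pot levels (distinct totals of non-folded players): 12, 21
Layer 1-12: 12 each from A, C, D, E = 12*4 = 48 chips; eligible A, C, D, E
Layer 13-21: 9 each from A, C, D = 9*3 = 27 chips; eligible A, C, D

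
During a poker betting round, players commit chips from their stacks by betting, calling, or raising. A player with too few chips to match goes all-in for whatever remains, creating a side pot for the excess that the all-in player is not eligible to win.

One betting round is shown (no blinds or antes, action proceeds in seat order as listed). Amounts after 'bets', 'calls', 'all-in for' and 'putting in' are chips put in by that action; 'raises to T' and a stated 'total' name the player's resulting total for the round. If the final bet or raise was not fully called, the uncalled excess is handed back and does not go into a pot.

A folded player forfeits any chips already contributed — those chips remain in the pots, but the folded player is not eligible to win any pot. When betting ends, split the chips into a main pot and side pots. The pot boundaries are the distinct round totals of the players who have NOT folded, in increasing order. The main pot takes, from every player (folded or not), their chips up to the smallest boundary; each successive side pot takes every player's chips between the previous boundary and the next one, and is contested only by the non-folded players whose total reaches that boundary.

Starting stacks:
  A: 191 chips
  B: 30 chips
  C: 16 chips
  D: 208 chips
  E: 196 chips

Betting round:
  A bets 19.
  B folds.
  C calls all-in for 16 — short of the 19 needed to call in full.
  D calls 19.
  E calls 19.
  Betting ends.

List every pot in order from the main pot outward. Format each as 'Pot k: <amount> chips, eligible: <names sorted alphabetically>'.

Pot 1: 64 chips, eligible: A, C, D, E
Pot 2: 9 chips, eligible: A, D, E

Derivation:
Contributions: A=19, C=16, D=19, E=19
Folded: B
Pot levels (distinct totals of non-folded players): 16, 19
Layer 1-16: 16 each from A, C, D, E = 16*4 = 64 chips; eligible A, C, D, E
Layer 17-19: 3 each from A, D, E = 3*3 = 9 chips; eligible A, D, E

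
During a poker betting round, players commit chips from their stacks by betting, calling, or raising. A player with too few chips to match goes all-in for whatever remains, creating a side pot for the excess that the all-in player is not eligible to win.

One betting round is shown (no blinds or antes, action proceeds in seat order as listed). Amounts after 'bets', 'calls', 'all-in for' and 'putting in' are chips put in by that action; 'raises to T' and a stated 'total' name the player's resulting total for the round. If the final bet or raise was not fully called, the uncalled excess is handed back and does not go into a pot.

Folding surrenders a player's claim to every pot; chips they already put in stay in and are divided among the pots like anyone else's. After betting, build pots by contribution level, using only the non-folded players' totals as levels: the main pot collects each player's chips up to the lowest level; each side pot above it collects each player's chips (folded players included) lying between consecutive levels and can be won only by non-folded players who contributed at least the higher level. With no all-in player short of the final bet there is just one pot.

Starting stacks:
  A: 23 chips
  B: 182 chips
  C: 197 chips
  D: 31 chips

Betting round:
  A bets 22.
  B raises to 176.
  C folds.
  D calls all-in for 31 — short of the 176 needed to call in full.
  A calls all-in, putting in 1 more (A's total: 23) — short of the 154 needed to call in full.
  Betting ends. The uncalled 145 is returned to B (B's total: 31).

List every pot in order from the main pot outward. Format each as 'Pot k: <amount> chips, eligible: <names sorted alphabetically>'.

Pot 1: 69 chips, eligible: A, B, D
Pot 2: 16 chips, eligible: B, D

Derivation:
Contributions (after 145 returned to B): A=23, B=31, D=31
Folded: C
Pot levels (distinct totals of non-folded players): 23, 31
Layer 1-23: 23 each from A, B, D = 23*3 = 69 chips; eligible A, B, D
Layer 24-31: 8 each from B, D = 8*2 = 16 chips; eligible B, D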